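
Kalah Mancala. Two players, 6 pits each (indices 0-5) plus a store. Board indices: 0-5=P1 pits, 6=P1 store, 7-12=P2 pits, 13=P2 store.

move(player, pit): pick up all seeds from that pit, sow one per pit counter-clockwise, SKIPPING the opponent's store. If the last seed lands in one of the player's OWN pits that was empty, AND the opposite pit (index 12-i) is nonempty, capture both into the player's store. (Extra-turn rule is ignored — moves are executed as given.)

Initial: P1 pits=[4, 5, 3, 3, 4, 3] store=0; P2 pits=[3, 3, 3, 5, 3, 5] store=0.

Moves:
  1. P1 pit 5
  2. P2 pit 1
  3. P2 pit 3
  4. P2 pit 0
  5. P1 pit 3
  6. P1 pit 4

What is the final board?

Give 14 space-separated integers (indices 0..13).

Answer: 5 6 4 0 0 2 3 1 2 6 1 6 7 1

Derivation:
Move 1: P1 pit5 -> P1=[4,5,3,3,4,0](1) P2=[4,4,3,5,3,5](0)
Move 2: P2 pit1 -> P1=[4,5,3,3,4,0](1) P2=[4,0,4,6,4,6](0)
Move 3: P2 pit3 -> P1=[5,6,4,3,4,0](1) P2=[4,0,4,0,5,7](1)
Move 4: P2 pit0 -> P1=[5,6,4,3,4,0](1) P2=[0,1,5,1,6,7](1)
Move 5: P1 pit3 -> P1=[5,6,4,0,5,1](2) P2=[0,1,5,1,6,7](1)
Move 6: P1 pit4 -> P1=[5,6,4,0,0,2](3) P2=[1,2,6,1,6,7](1)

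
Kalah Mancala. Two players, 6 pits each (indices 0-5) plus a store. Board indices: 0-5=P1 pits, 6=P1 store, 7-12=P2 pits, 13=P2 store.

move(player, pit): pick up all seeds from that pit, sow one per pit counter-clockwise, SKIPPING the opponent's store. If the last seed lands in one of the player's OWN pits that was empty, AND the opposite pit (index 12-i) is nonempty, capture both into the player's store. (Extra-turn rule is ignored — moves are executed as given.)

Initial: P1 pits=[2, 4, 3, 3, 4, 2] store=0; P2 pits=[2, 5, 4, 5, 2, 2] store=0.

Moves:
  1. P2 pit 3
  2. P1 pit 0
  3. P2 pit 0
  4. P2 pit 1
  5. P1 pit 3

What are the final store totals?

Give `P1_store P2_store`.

Answer: 1 2

Derivation:
Move 1: P2 pit3 -> P1=[3,5,3,3,4,2](0) P2=[2,5,4,0,3,3](1)
Move 2: P1 pit0 -> P1=[0,6,4,4,4,2](0) P2=[2,5,4,0,3,3](1)
Move 3: P2 pit0 -> P1=[0,6,4,4,4,2](0) P2=[0,6,5,0,3,3](1)
Move 4: P2 pit1 -> P1=[1,6,4,4,4,2](0) P2=[0,0,6,1,4,4](2)
Move 5: P1 pit3 -> P1=[1,6,4,0,5,3](1) P2=[1,0,6,1,4,4](2)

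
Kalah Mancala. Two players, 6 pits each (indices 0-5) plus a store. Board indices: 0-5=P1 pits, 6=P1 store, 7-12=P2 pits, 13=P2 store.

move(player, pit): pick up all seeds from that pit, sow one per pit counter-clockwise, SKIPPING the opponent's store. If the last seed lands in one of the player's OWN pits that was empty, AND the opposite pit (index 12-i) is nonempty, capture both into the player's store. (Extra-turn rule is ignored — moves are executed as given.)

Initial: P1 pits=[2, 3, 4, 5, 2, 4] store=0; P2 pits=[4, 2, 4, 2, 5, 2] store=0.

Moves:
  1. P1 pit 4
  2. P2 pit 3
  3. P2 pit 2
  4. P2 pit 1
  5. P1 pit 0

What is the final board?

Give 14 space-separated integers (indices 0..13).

Answer: 0 4 5 5 0 5 1 4 0 1 2 7 4 1

Derivation:
Move 1: P1 pit4 -> P1=[2,3,4,5,0,5](1) P2=[4,2,4,2,5,2](0)
Move 2: P2 pit3 -> P1=[2,3,4,5,0,5](1) P2=[4,2,4,0,6,3](0)
Move 3: P2 pit2 -> P1=[2,3,4,5,0,5](1) P2=[4,2,0,1,7,4](1)
Move 4: P2 pit1 -> P1=[2,3,4,5,0,5](1) P2=[4,0,1,2,7,4](1)
Move 5: P1 pit0 -> P1=[0,4,5,5,0,5](1) P2=[4,0,1,2,7,4](1)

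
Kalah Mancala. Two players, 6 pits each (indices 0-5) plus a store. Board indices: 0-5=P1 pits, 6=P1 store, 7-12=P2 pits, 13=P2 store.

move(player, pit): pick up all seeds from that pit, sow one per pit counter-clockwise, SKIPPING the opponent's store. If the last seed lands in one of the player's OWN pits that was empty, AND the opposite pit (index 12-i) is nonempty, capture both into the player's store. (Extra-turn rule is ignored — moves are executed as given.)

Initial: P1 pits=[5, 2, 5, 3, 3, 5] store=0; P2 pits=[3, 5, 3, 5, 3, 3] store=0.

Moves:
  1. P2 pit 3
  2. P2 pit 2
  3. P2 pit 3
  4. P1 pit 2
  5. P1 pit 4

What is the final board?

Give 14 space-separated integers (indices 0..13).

Answer: 6 3 0 4 0 7 2 5 6 0 0 6 5 1

Derivation:
Move 1: P2 pit3 -> P1=[6,3,5,3,3,5](0) P2=[3,5,3,0,4,4](1)
Move 2: P2 pit2 -> P1=[6,3,5,3,3,5](0) P2=[3,5,0,1,5,5](1)
Move 3: P2 pit3 -> P1=[6,3,5,3,3,5](0) P2=[3,5,0,0,6,5](1)
Move 4: P1 pit2 -> P1=[6,3,0,4,4,6](1) P2=[4,5,0,0,6,5](1)
Move 5: P1 pit4 -> P1=[6,3,0,4,0,7](2) P2=[5,6,0,0,6,5](1)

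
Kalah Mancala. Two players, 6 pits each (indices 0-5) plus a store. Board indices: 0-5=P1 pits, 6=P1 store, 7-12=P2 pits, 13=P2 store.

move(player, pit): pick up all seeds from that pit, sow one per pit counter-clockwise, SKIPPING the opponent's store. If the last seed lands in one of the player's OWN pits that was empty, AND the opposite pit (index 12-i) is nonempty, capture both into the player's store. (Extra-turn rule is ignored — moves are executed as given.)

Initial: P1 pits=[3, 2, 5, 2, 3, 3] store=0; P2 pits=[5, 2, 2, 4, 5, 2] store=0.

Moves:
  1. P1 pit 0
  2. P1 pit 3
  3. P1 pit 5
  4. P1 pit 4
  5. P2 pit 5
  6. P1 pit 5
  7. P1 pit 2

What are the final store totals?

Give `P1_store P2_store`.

Move 1: P1 pit0 -> P1=[0,3,6,3,3,3](0) P2=[5,2,2,4,5,2](0)
Move 2: P1 pit3 -> P1=[0,3,6,0,4,4](1) P2=[5,2,2,4,5,2](0)
Move 3: P1 pit5 -> P1=[0,3,6,0,4,0](2) P2=[6,3,3,4,5,2](0)
Move 4: P1 pit4 -> P1=[0,3,6,0,0,1](3) P2=[7,4,3,4,5,2](0)
Move 5: P2 pit5 -> P1=[1,3,6,0,0,1](3) P2=[7,4,3,4,5,0](1)
Move 6: P1 pit5 -> P1=[1,3,6,0,0,0](4) P2=[7,4,3,4,5,0](1)
Move 7: P1 pit2 -> P1=[1,3,0,1,1,1](5) P2=[8,5,3,4,5,0](1)

Answer: 5 1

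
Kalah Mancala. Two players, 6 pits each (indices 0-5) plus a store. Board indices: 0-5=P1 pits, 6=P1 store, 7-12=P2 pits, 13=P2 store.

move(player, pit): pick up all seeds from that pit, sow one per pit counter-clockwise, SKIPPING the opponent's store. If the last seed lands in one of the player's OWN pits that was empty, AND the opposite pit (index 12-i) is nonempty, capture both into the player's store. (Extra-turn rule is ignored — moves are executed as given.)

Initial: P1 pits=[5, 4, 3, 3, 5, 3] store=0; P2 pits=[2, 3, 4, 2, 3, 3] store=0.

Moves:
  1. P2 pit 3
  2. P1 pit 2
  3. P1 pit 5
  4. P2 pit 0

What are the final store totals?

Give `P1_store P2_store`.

Move 1: P2 pit3 -> P1=[5,4,3,3,5,3](0) P2=[2,3,4,0,4,4](0)
Move 2: P1 pit2 -> P1=[5,4,0,4,6,4](0) P2=[2,3,4,0,4,4](0)
Move 3: P1 pit5 -> P1=[5,4,0,4,6,0](1) P2=[3,4,5,0,4,4](0)
Move 4: P2 pit0 -> P1=[5,4,0,4,6,0](1) P2=[0,5,6,1,4,4](0)

Answer: 1 0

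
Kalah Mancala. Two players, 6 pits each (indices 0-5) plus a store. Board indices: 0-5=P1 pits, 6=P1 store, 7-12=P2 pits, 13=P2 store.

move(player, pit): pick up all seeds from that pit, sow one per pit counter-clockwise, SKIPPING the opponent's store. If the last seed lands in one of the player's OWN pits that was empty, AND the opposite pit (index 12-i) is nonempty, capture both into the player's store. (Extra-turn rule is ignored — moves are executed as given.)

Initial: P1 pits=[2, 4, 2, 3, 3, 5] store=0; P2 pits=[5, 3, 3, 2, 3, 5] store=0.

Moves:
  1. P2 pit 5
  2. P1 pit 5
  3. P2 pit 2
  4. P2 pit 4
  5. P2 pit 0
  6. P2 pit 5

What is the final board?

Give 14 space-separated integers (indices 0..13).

Move 1: P2 pit5 -> P1=[3,5,3,4,3,5](0) P2=[5,3,3,2,3,0](1)
Move 2: P1 pit5 -> P1=[3,5,3,4,3,0](1) P2=[6,4,4,3,3,0](1)
Move 3: P2 pit2 -> P1=[3,5,3,4,3,0](1) P2=[6,4,0,4,4,1](2)
Move 4: P2 pit4 -> P1=[4,6,3,4,3,0](1) P2=[6,4,0,4,0,2](3)
Move 5: P2 pit0 -> P1=[4,6,3,4,3,0](1) P2=[0,5,1,5,1,3](4)
Move 6: P2 pit5 -> P1=[5,7,3,4,3,0](1) P2=[0,5,1,5,1,0](5)

Answer: 5 7 3 4 3 0 1 0 5 1 5 1 0 5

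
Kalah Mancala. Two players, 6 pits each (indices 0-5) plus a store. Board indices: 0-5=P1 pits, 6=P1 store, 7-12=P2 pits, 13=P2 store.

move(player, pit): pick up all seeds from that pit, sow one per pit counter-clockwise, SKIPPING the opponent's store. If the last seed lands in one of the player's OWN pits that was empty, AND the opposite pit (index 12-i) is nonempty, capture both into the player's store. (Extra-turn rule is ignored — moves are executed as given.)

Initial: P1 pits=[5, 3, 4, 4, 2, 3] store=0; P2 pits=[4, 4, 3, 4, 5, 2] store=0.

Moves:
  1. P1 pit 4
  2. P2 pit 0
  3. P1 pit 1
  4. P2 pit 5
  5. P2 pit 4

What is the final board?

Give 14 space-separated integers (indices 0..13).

Answer: 7 1 6 6 0 4 7 0 0 4 5 0 1 2

Derivation:
Move 1: P1 pit4 -> P1=[5,3,4,4,0,4](1) P2=[4,4,3,4,5,2](0)
Move 2: P2 pit0 -> P1=[5,3,4,4,0,4](1) P2=[0,5,4,5,6,2](0)
Move 3: P1 pit1 -> P1=[5,0,5,5,0,4](7) P2=[0,0,4,5,6,2](0)
Move 4: P2 pit5 -> P1=[6,0,5,5,0,4](7) P2=[0,0,4,5,6,0](1)
Move 5: P2 pit4 -> P1=[7,1,6,6,0,4](7) P2=[0,0,4,5,0,1](2)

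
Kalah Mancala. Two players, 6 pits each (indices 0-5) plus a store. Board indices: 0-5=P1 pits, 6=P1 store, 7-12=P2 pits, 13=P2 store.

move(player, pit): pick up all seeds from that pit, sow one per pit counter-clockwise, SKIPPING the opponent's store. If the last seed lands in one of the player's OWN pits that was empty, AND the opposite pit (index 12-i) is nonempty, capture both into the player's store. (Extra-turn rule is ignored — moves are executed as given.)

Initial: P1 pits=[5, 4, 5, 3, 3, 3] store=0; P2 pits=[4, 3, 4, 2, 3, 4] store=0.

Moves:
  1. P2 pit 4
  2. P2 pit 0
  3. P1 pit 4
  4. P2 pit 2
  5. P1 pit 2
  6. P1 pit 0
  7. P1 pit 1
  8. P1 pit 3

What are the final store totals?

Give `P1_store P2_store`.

Move 1: P2 pit4 -> P1=[6,4,5,3,3,3](0) P2=[4,3,4,2,0,5](1)
Move 2: P2 pit0 -> P1=[6,0,5,3,3,3](0) P2=[0,4,5,3,0,5](6)
Move 3: P1 pit4 -> P1=[6,0,5,3,0,4](1) P2=[1,4,5,3,0,5](6)
Move 4: P2 pit2 -> P1=[7,0,5,3,0,4](1) P2=[1,4,0,4,1,6](7)
Move 5: P1 pit2 -> P1=[7,0,0,4,1,5](2) P2=[2,4,0,4,1,6](7)
Move 6: P1 pit0 -> P1=[0,1,1,5,2,6](3) P2=[3,4,0,4,1,6](7)
Move 7: P1 pit1 -> P1=[0,0,2,5,2,6](3) P2=[3,4,0,4,1,6](7)
Move 8: P1 pit3 -> P1=[0,0,2,0,3,7](4) P2=[4,5,0,4,1,6](7)

Answer: 4 7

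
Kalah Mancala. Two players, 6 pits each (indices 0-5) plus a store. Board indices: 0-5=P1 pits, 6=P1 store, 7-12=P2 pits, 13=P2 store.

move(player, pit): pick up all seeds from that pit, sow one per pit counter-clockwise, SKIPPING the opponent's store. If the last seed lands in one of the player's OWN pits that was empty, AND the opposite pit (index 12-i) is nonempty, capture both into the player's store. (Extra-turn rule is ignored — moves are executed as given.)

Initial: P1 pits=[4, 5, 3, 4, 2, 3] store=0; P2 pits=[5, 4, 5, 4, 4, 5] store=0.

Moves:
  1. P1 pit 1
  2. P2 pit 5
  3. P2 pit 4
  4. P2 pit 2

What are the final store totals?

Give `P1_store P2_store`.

Move 1: P1 pit1 -> P1=[4,0,4,5,3,4](1) P2=[5,4,5,4,4,5](0)
Move 2: P2 pit5 -> P1=[5,1,5,6,3,4](1) P2=[5,4,5,4,4,0](1)
Move 3: P2 pit4 -> P1=[6,2,5,6,3,4](1) P2=[5,4,5,4,0,1](2)
Move 4: P2 pit2 -> P1=[7,2,5,6,3,4](1) P2=[5,4,0,5,1,2](3)

Answer: 1 3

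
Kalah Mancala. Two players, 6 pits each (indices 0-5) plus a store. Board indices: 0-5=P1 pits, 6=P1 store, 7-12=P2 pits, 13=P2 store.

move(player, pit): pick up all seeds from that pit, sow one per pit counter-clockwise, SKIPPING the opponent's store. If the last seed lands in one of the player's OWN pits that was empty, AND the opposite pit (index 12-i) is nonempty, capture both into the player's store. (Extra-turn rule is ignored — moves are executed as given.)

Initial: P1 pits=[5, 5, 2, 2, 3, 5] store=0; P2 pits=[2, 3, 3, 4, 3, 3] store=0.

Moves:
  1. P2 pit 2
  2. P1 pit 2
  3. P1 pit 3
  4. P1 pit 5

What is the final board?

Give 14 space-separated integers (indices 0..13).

Move 1: P2 pit2 -> P1=[5,5,2,2,3,5](0) P2=[2,3,0,5,4,4](0)
Move 2: P1 pit2 -> P1=[5,5,0,3,4,5](0) P2=[2,3,0,5,4,4](0)
Move 3: P1 pit3 -> P1=[5,5,0,0,5,6](1) P2=[2,3,0,5,4,4](0)
Move 4: P1 pit5 -> P1=[5,5,0,0,5,0](2) P2=[3,4,1,6,5,4](0)

Answer: 5 5 0 0 5 0 2 3 4 1 6 5 4 0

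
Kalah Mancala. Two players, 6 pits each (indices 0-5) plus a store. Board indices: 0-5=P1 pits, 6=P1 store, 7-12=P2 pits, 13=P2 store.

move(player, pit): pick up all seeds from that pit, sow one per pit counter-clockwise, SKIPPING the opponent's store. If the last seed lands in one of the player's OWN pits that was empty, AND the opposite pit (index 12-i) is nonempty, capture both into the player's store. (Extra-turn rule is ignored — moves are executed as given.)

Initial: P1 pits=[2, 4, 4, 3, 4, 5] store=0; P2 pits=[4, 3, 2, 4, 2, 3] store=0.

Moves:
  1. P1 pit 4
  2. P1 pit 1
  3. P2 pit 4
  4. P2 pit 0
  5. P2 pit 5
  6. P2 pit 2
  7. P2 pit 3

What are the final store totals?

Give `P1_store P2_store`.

Move 1: P1 pit4 -> P1=[2,4,4,3,0,6](1) P2=[5,4,2,4,2,3](0)
Move 2: P1 pit1 -> P1=[2,0,5,4,1,7](1) P2=[5,4,2,4,2,3](0)
Move 3: P2 pit4 -> P1=[2,0,5,4,1,7](1) P2=[5,4,2,4,0,4](1)
Move 4: P2 pit0 -> P1=[2,0,5,4,1,7](1) P2=[0,5,3,5,1,5](1)
Move 5: P2 pit5 -> P1=[3,1,6,5,1,7](1) P2=[0,5,3,5,1,0](2)
Move 6: P2 pit2 -> P1=[0,1,6,5,1,7](1) P2=[0,5,0,6,2,0](6)
Move 7: P2 pit3 -> P1=[1,2,7,5,1,7](1) P2=[0,5,0,0,3,1](7)

Answer: 1 7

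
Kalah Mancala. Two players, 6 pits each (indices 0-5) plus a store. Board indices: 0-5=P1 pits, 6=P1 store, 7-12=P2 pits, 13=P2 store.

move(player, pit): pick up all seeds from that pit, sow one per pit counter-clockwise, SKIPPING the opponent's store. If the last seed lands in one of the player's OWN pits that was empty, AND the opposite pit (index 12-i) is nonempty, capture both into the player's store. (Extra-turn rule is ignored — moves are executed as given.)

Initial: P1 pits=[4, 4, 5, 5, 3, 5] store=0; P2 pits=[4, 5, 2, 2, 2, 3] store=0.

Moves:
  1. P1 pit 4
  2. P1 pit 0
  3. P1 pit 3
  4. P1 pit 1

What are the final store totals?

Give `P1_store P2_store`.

Move 1: P1 pit4 -> P1=[4,4,5,5,0,6](1) P2=[5,5,2,2,2,3](0)
Move 2: P1 pit0 -> P1=[0,5,6,6,0,6](7) P2=[5,0,2,2,2,3](0)
Move 3: P1 pit3 -> P1=[0,5,6,0,1,7](8) P2=[6,1,3,2,2,3](0)
Move 4: P1 pit1 -> P1=[0,0,7,1,2,8](9) P2=[6,1,3,2,2,3](0)

Answer: 9 0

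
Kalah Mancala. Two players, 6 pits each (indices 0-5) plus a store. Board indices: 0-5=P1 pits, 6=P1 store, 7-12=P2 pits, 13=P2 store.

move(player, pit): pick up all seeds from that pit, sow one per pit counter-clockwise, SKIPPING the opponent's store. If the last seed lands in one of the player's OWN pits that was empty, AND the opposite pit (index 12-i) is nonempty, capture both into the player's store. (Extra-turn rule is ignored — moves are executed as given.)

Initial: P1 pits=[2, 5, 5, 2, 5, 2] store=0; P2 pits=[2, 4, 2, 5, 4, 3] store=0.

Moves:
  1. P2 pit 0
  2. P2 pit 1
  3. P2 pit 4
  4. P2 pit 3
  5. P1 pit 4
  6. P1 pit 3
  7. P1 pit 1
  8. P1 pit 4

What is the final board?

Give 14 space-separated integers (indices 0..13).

Move 1: P2 pit0 -> P1=[2,5,5,2,5,2](0) P2=[0,5,3,5,4,3](0)
Move 2: P2 pit1 -> P1=[2,5,5,2,5,2](0) P2=[0,0,4,6,5,4](1)
Move 3: P2 pit4 -> P1=[3,6,6,2,5,2](0) P2=[0,0,4,6,0,5](2)
Move 4: P2 pit3 -> P1=[4,7,7,2,5,2](0) P2=[0,0,4,0,1,6](3)
Move 5: P1 pit4 -> P1=[4,7,7,2,0,3](1) P2=[1,1,5,0,1,6](3)
Move 6: P1 pit3 -> P1=[4,7,7,0,1,4](1) P2=[1,1,5,0,1,6](3)
Move 7: P1 pit1 -> P1=[4,0,8,1,2,5](2) P2=[2,2,5,0,1,6](3)
Move 8: P1 pit4 -> P1=[4,0,8,1,0,6](3) P2=[2,2,5,0,1,6](3)

Answer: 4 0 8 1 0 6 3 2 2 5 0 1 6 3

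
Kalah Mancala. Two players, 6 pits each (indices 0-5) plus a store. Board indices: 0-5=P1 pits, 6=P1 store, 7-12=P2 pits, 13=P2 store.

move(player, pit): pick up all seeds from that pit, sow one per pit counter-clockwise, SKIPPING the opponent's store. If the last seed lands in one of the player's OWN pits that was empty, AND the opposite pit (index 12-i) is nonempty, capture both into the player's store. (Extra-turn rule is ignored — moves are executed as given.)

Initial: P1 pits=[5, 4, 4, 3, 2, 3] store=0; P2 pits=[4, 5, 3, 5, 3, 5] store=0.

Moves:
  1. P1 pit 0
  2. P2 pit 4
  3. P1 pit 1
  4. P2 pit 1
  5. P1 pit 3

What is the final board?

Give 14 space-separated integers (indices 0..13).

Answer: 1 0 6 0 5 6 2 5 1 4 6 1 7 2

Derivation:
Move 1: P1 pit0 -> P1=[0,5,5,4,3,4](0) P2=[4,5,3,5,3,5](0)
Move 2: P2 pit4 -> P1=[1,5,5,4,3,4](0) P2=[4,5,3,5,0,6](1)
Move 3: P1 pit1 -> P1=[1,0,6,5,4,5](1) P2=[4,5,3,5,0,6](1)
Move 4: P2 pit1 -> P1=[1,0,6,5,4,5](1) P2=[4,0,4,6,1,7](2)
Move 5: P1 pit3 -> P1=[1,0,6,0,5,6](2) P2=[5,1,4,6,1,7](2)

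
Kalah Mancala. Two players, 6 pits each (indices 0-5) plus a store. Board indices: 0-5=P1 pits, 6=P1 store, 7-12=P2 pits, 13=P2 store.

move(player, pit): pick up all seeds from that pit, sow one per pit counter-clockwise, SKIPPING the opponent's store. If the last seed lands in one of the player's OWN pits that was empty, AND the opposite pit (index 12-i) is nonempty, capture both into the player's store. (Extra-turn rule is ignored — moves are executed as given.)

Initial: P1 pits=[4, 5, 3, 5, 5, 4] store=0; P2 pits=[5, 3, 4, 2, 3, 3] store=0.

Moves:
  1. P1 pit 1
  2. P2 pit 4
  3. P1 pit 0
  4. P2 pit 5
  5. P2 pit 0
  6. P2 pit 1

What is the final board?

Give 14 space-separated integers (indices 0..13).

Move 1: P1 pit1 -> P1=[4,0,4,6,6,5](1) P2=[5,3,4,2,3,3](0)
Move 2: P2 pit4 -> P1=[5,0,4,6,6,5](1) P2=[5,3,4,2,0,4](1)
Move 3: P1 pit0 -> P1=[0,1,5,7,7,6](1) P2=[5,3,4,2,0,4](1)
Move 4: P2 pit5 -> P1=[1,2,6,7,7,6](1) P2=[5,3,4,2,0,0](2)
Move 5: P2 pit0 -> P1=[0,2,6,7,7,6](1) P2=[0,4,5,3,1,0](4)
Move 6: P2 pit1 -> P1=[0,2,6,7,7,6](1) P2=[0,0,6,4,2,1](4)

Answer: 0 2 6 7 7 6 1 0 0 6 4 2 1 4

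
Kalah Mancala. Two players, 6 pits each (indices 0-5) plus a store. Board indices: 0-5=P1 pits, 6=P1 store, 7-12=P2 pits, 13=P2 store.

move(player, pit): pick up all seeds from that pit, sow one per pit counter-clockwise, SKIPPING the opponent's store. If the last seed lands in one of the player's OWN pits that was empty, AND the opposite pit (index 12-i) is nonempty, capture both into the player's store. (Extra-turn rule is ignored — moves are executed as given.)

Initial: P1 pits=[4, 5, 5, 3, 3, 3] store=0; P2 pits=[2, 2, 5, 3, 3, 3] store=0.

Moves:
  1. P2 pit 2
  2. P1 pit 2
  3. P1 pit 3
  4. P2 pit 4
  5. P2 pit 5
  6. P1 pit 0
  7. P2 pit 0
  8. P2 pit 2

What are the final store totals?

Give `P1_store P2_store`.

Answer: 3 3

Derivation:
Move 1: P2 pit2 -> P1=[5,5,5,3,3,3](0) P2=[2,2,0,4,4,4](1)
Move 2: P1 pit2 -> P1=[5,5,0,4,4,4](1) P2=[3,2,0,4,4,4](1)
Move 3: P1 pit3 -> P1=[5,5,0,0,5,5](2) P2=[4,2,0,4,4,4](1)
Move 4: P2 pit4 -> P1=[6,6,0,0,5,5](2) P2=[4,2,0,4,0,5](2)
Move 5: P2 pit5 -> P1=[7,7,1,1,5,5](2) P2=[4,2,0,4,0,0](3)
Move 6: P1 pit0 -> P1=[0,8,2,2,6,6](3) P2=[5,2,0,4,0,0](3)
Move 7: P2 pit0 -> P1=[0,8,2,2,6,6](3) P2=[0,3,1,5,1,1](3)
Move 8: P2 pit2 -> P1=[0,8,2,2,6,6](3) P2=[0,3,0,6,1,1](3)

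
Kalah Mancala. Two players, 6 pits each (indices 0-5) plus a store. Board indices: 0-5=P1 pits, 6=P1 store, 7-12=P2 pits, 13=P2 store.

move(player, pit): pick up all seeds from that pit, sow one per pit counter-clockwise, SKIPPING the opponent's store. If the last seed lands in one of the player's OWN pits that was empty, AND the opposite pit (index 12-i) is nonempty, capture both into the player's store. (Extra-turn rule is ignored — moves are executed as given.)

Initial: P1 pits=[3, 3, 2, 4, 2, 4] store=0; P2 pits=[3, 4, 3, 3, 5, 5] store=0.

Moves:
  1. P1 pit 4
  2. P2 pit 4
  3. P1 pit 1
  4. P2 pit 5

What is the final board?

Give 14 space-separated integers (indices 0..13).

Move 1: P1 pit4 -> P1=[3,3,2,4,0,5](1) P2=[3,4,3,3,5,5](0)
Move 2: P2 pit4 -> P1=[4,4,3,4,0,5](1) P2=[3,4,3,3,0,6](1)
Move 3: P1 pit1 -> P1=[4,0,4,5,1,6](1) P2=[3,4,3,3,0,6](1)
Move 4: P2 pit5 -> P1=[5,1,5,6,2,6](1) P2=[3,4,3,3,0,0](2)

Answer: 5 1 5 6 2 6 1 3 4 3 3 0 0 2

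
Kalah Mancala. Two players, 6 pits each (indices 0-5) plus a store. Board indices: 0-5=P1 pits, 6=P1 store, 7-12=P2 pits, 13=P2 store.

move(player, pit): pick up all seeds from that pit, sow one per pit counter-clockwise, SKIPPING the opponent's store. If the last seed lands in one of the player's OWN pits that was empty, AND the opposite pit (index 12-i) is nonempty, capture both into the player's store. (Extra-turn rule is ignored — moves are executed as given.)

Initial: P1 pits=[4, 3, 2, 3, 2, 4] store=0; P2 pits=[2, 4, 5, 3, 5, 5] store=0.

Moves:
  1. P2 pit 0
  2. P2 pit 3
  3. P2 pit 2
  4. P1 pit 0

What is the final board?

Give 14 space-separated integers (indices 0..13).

Answer: 0 5 3 4 3 5 0 0 5 0 1 7 7 2

Derivation:
Move 1: P2 pit0 -> P1=[4,3,2,3,2,4](0) P2=[0,5,6,3,5,5](0)
Move 2: P2 pit3 -> P1=[4,3,2,3,2,4](0) P2=[0,5,6,0,6,6](1)
Move 3: P2 pit2 -> P1=[5,4,2,3,2,4](0) P2=[0,5,0,1,7,7](2)
Move 4: P1 pit0 -> P1=[0,5,3,4,3,5](0) P2=[0,5,0,1,7,7](2)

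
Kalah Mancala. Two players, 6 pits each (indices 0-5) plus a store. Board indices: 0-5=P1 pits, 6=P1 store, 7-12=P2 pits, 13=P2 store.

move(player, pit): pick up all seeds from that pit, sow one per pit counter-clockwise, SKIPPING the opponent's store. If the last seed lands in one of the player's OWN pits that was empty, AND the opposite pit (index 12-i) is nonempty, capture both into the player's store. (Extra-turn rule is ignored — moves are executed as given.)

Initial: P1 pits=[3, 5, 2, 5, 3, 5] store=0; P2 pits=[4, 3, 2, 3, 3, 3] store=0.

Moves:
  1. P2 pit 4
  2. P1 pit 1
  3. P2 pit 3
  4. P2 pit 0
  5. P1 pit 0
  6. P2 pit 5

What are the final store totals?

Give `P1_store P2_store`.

Move 1: P2 pit4 -> P1=[4,5,2,5,3,5](0) P2=[4,3,2,3,0,4](1)
Move 2: P1 pit1 -> P1=[4,0,3,6,4,6](1) P2=[4,3,2,3,0,4](1)
Move 3: P2 pit3 -> P1=[4,0,3,6,4,6](1) P2=[4,3,2,0,1,5](2)
Move 4: P2 pit0 -> P1=[4,0,3,6,4,6](1) P2=[0,4,3,1,2,5](2)
Move 5: P1 pit0 -> P1=[0,1,4,7,5,6](1) P2=[0,4,3,1,2,5](2)
Move 6: P2 pit5 -> P1=[1,2,5,8,5,6](1) P2=[0,4,3,1,2,0](3)

Answer: 1 3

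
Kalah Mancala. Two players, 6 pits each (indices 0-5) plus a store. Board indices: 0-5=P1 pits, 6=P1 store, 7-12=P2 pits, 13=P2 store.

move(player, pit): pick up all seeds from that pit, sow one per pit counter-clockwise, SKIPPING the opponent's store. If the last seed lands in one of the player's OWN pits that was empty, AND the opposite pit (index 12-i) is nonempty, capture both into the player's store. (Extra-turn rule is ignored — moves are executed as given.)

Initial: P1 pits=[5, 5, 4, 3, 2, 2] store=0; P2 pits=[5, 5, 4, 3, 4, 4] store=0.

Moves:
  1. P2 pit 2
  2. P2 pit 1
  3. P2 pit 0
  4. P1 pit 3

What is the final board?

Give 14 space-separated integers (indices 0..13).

Answer: 5 5 4 0 3 3 1 0 1 2 6 7 7 2

Derivation:
Move 1: P2 pit2 -> P1=[5,5,4,3,2,2](0) P2=[5,5,0,4,5,5](1)
Move 2: P2 pit1 -> P1=[5,5,4,3,2,2](0) P2=[5,0,1,5,6,6](2)
Move 3: P2 pit0 -> P1=[5,5,4,3,2,2](0) P2=[0,1,2,6,7,7](2)
Move 4: P1 pit3 -> P1=[5,5,4,0,3,3](1) P2=[0,1,2,6,7,7](2)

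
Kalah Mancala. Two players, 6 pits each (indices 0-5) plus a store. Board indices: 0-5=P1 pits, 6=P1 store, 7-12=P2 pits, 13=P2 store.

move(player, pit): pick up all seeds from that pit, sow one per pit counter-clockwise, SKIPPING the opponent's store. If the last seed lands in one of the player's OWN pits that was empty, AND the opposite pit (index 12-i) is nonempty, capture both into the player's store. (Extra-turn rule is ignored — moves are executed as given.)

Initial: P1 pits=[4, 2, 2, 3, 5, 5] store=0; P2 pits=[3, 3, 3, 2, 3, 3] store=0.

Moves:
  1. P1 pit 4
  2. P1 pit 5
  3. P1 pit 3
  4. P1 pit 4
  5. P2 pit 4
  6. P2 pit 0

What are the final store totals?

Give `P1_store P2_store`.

Answer: 3 1

Derivation:
Move 1: P1 pit4 -> P1=[4,2,2,3,0,6](1) P2=[4,4,4,2,3,3](0)
Move 2: P1 pit5 -> P1=[4,2,2,3,0,0](2) P2=[5,5,5,3,4,3](0)
Move 3: P1 pit3 -> P1=[4,2,2,0,1,1](3) P2=[5,5,5,3,4,3](0)
Move 4: P1 pit4 -> P1=[4,2,2,0,0,2](3) P2=[5,5,5,3,4,3](0)
Move 5: P2 pit4 -> P1=[5,3,2,0,0,2](3) P2=[5,5,5,3,0,4](1)
Move 6: P2 pit0 -> P1=[5,3,2,0,0,2](3) P2=[0,6,6,4,1,5](1)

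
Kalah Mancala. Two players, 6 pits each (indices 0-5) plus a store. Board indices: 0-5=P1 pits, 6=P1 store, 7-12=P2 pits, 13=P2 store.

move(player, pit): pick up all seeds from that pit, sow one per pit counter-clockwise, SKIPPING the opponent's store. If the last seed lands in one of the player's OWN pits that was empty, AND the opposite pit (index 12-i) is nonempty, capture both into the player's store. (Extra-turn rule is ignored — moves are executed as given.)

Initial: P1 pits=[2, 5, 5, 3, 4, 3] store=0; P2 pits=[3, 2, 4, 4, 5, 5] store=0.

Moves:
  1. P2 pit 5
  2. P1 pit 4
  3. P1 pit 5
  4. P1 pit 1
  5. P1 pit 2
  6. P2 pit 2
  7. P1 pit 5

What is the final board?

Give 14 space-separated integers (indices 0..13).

Answer: 4 1 0 6 2 0 5 8 5 0 5 6 1 2

Derivation:
Move 1: P2 pit5 -> P1=[3,6,6,4,4,3](0) P2=[3,2,4,4,5,0](1)
Move 2: P1 pit4 -> P1=[3,6,6,4,0,4](1) P2=[4,3,4,4,5,0](1)
Move 3: P1 pit5 -> P1=[3,6,6,4,0,0](2) P2=[5,4,5,4,5,0](1)
Move 4: P1 pit1 -> P1=[3,0,7,5,1,1](3) P2=[6,4,5,4,5,0](1)
Move 5: P1 pit2 -> P1=[3,0,0,6,2,2](4) P2=[7,5,6,4,5,0](1)
Move 6: P2 pit2 -> P1=[4,1,0,6,2,2](4) P2=[7,5,0,5,6,1](2)
Move 7: P1 pit5 -> P1=[4,1,0,6,2,0](5) P2=[8,5,0,5,6,1](2)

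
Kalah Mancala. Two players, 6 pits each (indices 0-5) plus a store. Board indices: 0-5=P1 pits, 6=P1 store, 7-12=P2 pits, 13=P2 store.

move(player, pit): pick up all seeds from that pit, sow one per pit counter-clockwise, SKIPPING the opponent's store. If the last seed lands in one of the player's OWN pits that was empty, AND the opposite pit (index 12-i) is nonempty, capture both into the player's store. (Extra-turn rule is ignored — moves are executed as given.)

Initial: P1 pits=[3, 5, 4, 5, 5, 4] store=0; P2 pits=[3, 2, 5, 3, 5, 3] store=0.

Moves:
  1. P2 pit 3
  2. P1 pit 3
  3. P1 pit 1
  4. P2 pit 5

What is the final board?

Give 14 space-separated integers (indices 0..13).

Move 1: P2 pit3 -> P1=[3,5,4,5,5,4](0) P2=[3,2,5,0,6,4](1)
Move 2: P1 pit3 -> P1=[3,5,4,0,6,5](1) P2=[4,3,5,0,6,4](1)
Move 3: P1 pit1 -> P1=[3,0,5,1,7,6](2) P2=[4,3,5,0,6,4](1)
Move 4: P2 pit5 -> P1=[4,1,6,1,7,6](2) P2=[4,3,5,0,6,0](2)

Answer: 4 1 6 1 7 6 2 4 3 5 0 6 0 2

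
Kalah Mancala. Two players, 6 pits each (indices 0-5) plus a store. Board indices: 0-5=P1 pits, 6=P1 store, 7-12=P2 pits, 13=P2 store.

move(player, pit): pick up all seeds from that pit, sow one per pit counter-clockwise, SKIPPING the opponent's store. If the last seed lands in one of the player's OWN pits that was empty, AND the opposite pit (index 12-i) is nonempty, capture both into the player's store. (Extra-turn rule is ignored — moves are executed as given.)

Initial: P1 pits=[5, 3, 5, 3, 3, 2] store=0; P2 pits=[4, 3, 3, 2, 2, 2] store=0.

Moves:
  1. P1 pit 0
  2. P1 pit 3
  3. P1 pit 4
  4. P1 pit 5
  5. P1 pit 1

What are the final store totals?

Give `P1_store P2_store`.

Move 1: P1 pit0 -> P1=[0,4,6,4,4,3](0) P2=[4,3,3,2,2,2](0)
Move 2: P1 pit3 -> P1=[0,4,6,0,5,4](1) P2=[5,3,3,2,2,2](0)
Move 3: P1 pit4 -> P1=[0,4,6,0,0,5](2) P2=[6,4,4,2,2,2](0)
Move 4: P1 pit5 -> P1=[0,4,6,0,0,0](3) P2=[7,5,5,3,2,2](0)
Move 5: P1 pit1 -> P1=[0,0,7,1,1,0](11) P2=[0,5,5,3,2,2](0)

Answer: 11 0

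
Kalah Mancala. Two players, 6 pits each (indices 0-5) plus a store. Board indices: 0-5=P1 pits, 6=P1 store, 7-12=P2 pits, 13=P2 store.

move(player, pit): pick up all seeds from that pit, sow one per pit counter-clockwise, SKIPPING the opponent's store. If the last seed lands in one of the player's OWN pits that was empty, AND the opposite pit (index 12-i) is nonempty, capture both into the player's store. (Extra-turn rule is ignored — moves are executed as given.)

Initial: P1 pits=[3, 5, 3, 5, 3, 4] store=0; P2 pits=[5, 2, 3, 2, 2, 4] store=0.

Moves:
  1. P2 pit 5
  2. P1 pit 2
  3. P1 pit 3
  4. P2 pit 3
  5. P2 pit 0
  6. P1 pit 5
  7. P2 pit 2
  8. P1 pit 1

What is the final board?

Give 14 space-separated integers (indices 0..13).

Move 1: P2 pit5 -> P1=[4,6,4,5,3,4](0) P2=[5,2,3,2,2,0](1)
Move 2: P1 pit2 -> P1=[4,6,0,6,4,5](1) P2=[5,2,3,2,2,0](1)
Move 3: P1 pit3 -> P1=[4,6,0,0,5,6](2) P2=[6,3,4,2,2,0](1)
Move 4: P2 pit3 -> P1=[0,6,0,0,5,6](2) P2=[6,3,4,0,3,0](6)
Move 5: P2 pit0 -> P1=[0,6,0,0,5,6](2) P2=[0,4,5,1,4,1](7)
Move 6: P1 pit5 -> P1=[0,6,0,0,5,0](3) P2=[1,5,6,2,5,1](7)
Move 7: P2 pit2 -> P1=[1,7,0,0,5,0](3) P2=[1,5,0,3,6,2](8)
Move 8: P1 pit1 -> P1=[1,0,1,1,6,1](4) P2=[2,6,0,3,6,2](8)

Answer: 1 0 1 1 6 1 4 2 6 0 3 6 2 8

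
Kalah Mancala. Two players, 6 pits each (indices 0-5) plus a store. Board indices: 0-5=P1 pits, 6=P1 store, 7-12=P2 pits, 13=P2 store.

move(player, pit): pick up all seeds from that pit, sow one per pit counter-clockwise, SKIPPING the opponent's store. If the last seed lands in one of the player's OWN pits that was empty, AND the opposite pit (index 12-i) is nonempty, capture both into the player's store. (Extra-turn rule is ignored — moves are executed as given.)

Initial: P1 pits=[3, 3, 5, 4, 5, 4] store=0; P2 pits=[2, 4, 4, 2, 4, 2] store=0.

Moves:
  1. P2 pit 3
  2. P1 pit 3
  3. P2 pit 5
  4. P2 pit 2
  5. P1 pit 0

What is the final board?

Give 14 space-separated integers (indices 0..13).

Answer: 0 5 6 1 7 5 1 3 4 0 1 6 1 2

Derivation:
Move 1: P2 pit3 -> P1=[3,3,5,4,5,4](0) P2=[2,4,4,0,5,3](0)
Move 2: P1 pit3 -> P1=[3,3,5,0,6,5](1) P2=[3,4,4,0,5,3](0)
Move 3: P2 pit5 -> P1=[4,4,5,0,6,5](1) P2=[3,4,4,0,5,0](1)
Move 4: P2 pit2 -> P1=[4,4,5,0,6,5](1) P2=[3,4,0,1,6,1](2)
Move 5: P1 pit0 -> P1=[0,5,6,1,7,5](1) P2=[3,4,0,1,6,1](2)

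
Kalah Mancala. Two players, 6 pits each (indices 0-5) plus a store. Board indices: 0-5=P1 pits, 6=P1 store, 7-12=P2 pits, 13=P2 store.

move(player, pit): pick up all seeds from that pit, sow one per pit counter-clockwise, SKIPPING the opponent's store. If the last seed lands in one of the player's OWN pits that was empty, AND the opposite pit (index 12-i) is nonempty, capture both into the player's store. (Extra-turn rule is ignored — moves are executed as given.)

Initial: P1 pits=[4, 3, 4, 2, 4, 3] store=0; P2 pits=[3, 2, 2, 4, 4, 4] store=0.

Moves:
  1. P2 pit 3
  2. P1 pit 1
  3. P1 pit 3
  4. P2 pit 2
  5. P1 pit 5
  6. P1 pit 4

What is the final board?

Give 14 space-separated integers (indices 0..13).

Move 1: P2 pit3 -> P1=[5,3,4,2,4,3](0) P2=[3,2,2,0,5,5](1)
Move 2: P1 pit1 -> P1=[5,0,5,3,5,3](0) P2=[3,2,2,0,5,5](1)
Move 3: P1 pit3 -> P1=[5,0,5,0,6,4](1) P2=[3,2,2,0,5,5](1)
Move 4: P2 pit2 -> P1=[5,0,5,0,6,4](1) P2=[3,2,0,1,6,5](1)
Move 5: P1 pit5 -> P1=[5,0,5,0,6,0](2) P2=[4,3,1,1,6,5](1)
Move 6: P1 pit4 -> P1=[5,0,5,0,0,1](3) P2=[5,4,2,2,6,5](1)

Answer: 5 0 5 0 0 1 3 5 4 2 2 6 5 1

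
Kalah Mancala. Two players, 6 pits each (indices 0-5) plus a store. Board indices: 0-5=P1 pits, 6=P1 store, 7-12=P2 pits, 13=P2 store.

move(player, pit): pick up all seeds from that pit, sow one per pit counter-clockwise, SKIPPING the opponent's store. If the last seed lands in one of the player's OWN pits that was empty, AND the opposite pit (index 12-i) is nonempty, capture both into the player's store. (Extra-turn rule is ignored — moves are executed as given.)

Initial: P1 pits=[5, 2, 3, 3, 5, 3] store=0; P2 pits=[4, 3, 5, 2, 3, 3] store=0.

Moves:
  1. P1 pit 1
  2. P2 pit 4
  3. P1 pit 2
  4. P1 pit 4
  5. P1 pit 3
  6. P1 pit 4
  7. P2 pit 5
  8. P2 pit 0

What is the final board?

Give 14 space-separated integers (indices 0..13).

Move 1: P1 pit1 -> P1=[5,0,4,4,5,3](0) P2=[4,3,5,2,3,3](0)
Move 2: P2 pit4 -> P1=[6,0,4,4,5,3](0) P2=[4,3,5,2,0,4](1)
Move 3: P1 pit2 -> P1=[6,0,0,5,6,4](1) P2=[4,3,5,2,0,4](1)
Move 4: P1 pit4 -> P1=[6,0,0,5,0,5](2) P2=[5,4,6,3,0,4](1)
Move 5: P1 pit3 -> P1=[6,0,0,0,1,6](3) P2=[6,5,6,3,0,4](1)
Move 6: P1 pit4 -> P1=[6,0,0,0,0,7](3) P2=[6,5,6,3,0,4](1)
Move 7: P2 pit5 -> P1=[7,1,1,0,0,7](3) P2=[6,5,6,3,0,0](2)
Move 8: P2 pit0 -> P1=[7,1,1,0,0,7](3) P2=[0,6,7,4,1,1](3)

Answer: 7 1 1 0 0 7 3 0 6 7 4 1 1 3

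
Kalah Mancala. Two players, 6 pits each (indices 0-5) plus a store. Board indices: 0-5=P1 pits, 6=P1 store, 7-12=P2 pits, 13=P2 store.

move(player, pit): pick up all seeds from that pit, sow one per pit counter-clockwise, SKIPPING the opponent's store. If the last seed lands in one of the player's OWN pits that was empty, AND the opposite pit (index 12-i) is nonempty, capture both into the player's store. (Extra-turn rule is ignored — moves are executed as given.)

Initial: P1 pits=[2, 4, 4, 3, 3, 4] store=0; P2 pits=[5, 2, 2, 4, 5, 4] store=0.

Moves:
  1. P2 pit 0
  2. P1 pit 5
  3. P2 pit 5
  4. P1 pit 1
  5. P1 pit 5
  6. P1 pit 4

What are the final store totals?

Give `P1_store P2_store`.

Answer: 4 1

Derivation:
Move 1: P2 pit0 -> P1=[2,4,4,3,3,4](0) P2=[0,3,3,5,6,5](0)
Move 2: P1 pit5 -> P1=[2,4,4,3,3,0](1) P2=[1,4,4,5,6,5](0)
Move 3: P2 pit5 -> P1=[3,5,5,4,3,0](1) P2=[1,4,4,5,6,0](1)
Move 4: P1 pit1 -> P1=[3,0,6,5,4,1](2) P2=[1,4,4,5,6,0](1)
Move 5: P1 pit5 -> P1=[3,0,6,5,4,0](3) P2=[1,4,4,5,6,0](1)
Move 6: P1 pit4 -> P1=[3,0,6,5,0,1](4) P2=[2,5,4,5,6,0](1)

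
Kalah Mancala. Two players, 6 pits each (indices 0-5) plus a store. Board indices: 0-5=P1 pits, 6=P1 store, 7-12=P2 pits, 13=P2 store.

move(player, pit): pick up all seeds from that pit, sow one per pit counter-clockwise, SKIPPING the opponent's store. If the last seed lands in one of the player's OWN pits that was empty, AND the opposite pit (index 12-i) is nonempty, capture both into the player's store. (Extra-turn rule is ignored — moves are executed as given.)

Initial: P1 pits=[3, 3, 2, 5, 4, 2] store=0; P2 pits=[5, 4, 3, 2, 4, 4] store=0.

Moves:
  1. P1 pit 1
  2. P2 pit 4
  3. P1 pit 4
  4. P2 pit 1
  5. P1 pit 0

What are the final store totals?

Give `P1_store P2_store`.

Move 1: P1 pit1 -> P1=[3,0,3,6,5,2](0) P2=[5,4,3,2,4,4](0)
Move 2: P2 pit4 -> P1=[4,1,3,6,5,2](0) P2=[5,4,3,2,0,5](1)
Move 3: P1 pit4 -> P1=[4,1,3,6,0,3](1) P2=[6,5,4,2,0,5](1)
Move 4: P2 pit1 -> P1=[4,1,3,6,0,3](1) P2=[6,0,5,3,1,6](2)
Move 5: P1 pit0 -> P1=[0,2,4,7,1,3](1) P2=[6,0,5,3,1,6](2)

Answer: 1 2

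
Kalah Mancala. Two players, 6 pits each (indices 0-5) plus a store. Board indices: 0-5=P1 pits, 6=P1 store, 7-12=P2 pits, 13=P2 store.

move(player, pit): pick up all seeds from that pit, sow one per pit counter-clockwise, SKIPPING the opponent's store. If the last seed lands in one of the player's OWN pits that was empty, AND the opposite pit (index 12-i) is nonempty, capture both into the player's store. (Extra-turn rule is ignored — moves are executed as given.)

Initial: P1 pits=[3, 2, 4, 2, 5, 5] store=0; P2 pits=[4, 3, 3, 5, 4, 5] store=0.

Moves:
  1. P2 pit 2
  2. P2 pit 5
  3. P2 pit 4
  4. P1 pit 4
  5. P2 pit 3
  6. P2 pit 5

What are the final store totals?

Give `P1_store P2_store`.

Move 1: P2 pit2 -> P1=[3,2,4,2,5,5](0) P2=[4,3,0,6,5,6](0)
Move 2: P2 pit5 -> P1=[4,3,5,3,6,5](0) P2=[4,3,0,6,5,0](1)
Move 3: P2 pit4 -> P1=[5,4,6,3,6,5](0) P2=[4,3,0,6,0,1](2)
Move 4: P1 pit4 -> P1=[5,4,6,3,0,6](1) P2=[5,4,1,7,0,1](2)
Move 5: P2 pit3 -> P1=[6,5,7,4,0,6](1) P2=[5,4,1,0,1,2](3)
Move 6: P2 pit5 -> P1=[7,5,7,4,0,6](1) P2=[5,4,1,0,1,0](4)

Answer: 1 4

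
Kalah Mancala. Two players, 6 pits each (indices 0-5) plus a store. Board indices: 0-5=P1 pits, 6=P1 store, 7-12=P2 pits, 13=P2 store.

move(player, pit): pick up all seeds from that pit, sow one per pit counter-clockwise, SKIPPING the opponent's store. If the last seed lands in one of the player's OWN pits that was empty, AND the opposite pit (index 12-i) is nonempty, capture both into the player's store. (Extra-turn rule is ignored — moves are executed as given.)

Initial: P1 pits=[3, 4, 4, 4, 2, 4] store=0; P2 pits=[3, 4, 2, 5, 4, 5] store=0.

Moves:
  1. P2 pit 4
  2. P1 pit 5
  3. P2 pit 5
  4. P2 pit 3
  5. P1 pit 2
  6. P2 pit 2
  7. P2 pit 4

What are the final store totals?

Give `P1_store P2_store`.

Move 1: P2 pit4 -> P1=[4,5,4,4,2,4](0) P2=[3,4,2,5,0,6](1)
Move 2: P1 pit5 -> P1=[4,5,4,4,2,0](1) P2=[4,5,3,5,0,6](1)
Move 3: P2 pit5 -> P1=[5,6,5,5,3,0](1) P2=[4,5,3,5,0,0](2)
Move 4: P2 pit3 -> P1=[6,7,5,5,3,0](1) P2=[4,5,3,0,1,1](3)
Move 5: P1 pit2 -> P1=[6,7,0,6,4,1](2) P2=[5,5,3,0,1,1](3)
Move 6: P2 pit2 -> P1=[6,7,0,6,4,1](2) P2=[5,5,0,1,2,2](3)
Move 7: P2 pit4 -> P1=[6,7,0,6,4,1](2) P2=[5,5,0,1,0,3](4)

Answer: 2 4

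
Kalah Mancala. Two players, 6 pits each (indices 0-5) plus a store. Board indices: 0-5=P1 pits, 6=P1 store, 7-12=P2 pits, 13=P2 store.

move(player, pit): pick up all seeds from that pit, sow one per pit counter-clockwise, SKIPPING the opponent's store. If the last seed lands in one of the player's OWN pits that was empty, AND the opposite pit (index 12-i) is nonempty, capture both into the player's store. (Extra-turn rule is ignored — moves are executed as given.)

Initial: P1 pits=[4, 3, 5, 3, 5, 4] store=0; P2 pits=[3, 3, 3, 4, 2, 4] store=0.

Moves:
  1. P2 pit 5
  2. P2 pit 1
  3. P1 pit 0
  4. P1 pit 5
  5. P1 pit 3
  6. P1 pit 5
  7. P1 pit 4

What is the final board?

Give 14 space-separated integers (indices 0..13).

Answer: 0 5 7 0 0 1 4 6 2 6 7 4 0 1

Derivation:
Move 1: P2 pit5 -> P1=[5,4,6,3,5,4](0) P2=[3,3,3,4,2,0](1)
Move 2: P2 pit1 -> P1=[5,4,6,3,5,4](0) P2=[3,0,4,5,3,0](1)
Move 3: P1 pit0 -> P1=[0,5,7,4,6,5](0) P2=[3,0,4,5,3,0](1)
Move 4: P1 pit5 -> P1=[0,5,7,4,6,0](1) P2=[4,1,5,6,3,0](1)
Move 5: P1 pit3 -> P1=[0,5,7,0,7,1](2) P2=[5,1,5,6,3,0](1)
Move 6: P1 pit5 -> P1=[0,5,7,0,7,0](3) P2=[5,1,5,6,3,0](1)
Move 7: P1 pit4 -> P1=[0,5,7,0,0,1](4) P2=[6,2,6,7,4,0](1)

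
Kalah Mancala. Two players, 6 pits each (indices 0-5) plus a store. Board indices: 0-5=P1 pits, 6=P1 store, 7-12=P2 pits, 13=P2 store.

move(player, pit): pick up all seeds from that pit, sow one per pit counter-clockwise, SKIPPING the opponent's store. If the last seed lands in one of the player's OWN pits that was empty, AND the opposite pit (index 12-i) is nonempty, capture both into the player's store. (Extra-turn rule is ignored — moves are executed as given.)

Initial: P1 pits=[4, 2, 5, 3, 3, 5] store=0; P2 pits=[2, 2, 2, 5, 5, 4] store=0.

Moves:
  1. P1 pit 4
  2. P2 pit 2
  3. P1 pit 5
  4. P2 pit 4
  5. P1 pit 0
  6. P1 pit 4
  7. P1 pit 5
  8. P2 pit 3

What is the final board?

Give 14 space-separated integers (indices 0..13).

Answer: 1 5 8 6 0 0 9 0 3 1 0 1 6 2

Derivation:
Move 1: P1 pit4 -> P1=[4,2,5,3,0,6](1) P2=[3,2,2,5,5,4](0)
Move 2: P2 pit2 -> P1=[4,2,5,3,0,6](1) P2=[3,2,0,6,6,4](0)
Move 3: P1 pit5 -> P1=[4,2,5,3,0,0](2) P2=[4,3,1,7,7,4](0)
Move 4: P2 pit4 -> P1=[5,3,6,4,1,0](2) P2=[4,3,1,7,0,5](1)
Move 5: P1 pit0 -> P1=[0,4,7,5,2,0](7) P2=[0,3,1,7,0,5](1)
Move 6: P1 pit4 -> P1=[0,4,7,5,0,1](8) P2=[0,3,1,7,0,5](1)
Move 7: P1 pit5 -> P1=[0,4,7,5,0,0](9) P2=[0,3,1,7,0,5](1)
Move 8: P2 pit3 -> P1=[1,5,8,6,0,0](9) P2=[0,3,1,0,1,6](2)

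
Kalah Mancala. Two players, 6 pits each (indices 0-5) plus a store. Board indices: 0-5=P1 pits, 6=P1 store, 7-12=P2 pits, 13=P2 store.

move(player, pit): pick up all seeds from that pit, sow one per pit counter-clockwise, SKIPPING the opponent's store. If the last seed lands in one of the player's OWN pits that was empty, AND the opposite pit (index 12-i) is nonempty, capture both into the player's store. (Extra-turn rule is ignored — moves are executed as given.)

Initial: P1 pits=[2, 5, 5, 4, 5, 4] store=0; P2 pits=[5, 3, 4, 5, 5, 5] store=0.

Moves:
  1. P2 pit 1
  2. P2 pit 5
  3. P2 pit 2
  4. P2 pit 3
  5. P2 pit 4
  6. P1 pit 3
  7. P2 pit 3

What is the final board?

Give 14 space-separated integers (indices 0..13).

Move 1: P2 pit1 -> P1=[2,5,5,4,5,4](0) P2=[5,0,5,6,6,5](0)
Move 2: P2 pit5 -> P1=[3,6,6,5,5,4](0) P2=[5,0,5,6,6,0](1)
Move 3: P2 pit2 -> P1=[4,6,6,5,5,4](0) P2=[5,0,0,7,7,1](2)
Move 4: P2 pit3 -> P1=[5,7,7,6,5,4](0) P2=[5,0,0,0,8,2](3)
Move 5: P2 pit4 -> P1=[6,8,8,7,6,5](0) P2=[5,0,0,0,0,3](4)
Move 6: P1 pit3 -> P1=[6,8,8,0,7,6](1) P2=[6,1,1,1,0,3](4)
Move 7: P2 pit3 -> P1=[6,0,8,0,7,6](1) P2=[6,1,1,0,0,3](13)

Answer: 6 0 8 0 7 6 1 6 1 1 0 0 3 13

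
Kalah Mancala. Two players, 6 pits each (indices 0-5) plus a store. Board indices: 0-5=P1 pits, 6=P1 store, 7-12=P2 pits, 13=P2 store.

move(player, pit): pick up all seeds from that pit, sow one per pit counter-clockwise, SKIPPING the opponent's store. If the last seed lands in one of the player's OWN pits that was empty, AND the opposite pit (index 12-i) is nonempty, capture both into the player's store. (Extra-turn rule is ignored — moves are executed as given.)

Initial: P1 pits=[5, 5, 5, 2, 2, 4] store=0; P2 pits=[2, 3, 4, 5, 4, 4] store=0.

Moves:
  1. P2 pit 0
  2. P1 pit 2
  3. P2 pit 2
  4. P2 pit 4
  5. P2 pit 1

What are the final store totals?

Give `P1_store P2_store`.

Move 1: P2 pit0 -> P1=[5,5,5,2,2,4](0) P2=[0,4,5,5,4,4](0)
Move 2: P1 pit2 -> P1=[5,5,0,3,3,5](1) P2=[1,4,5,5,4,4](0)
Move 3: P2 pit2 -> P1=[6,5,0,3,3,5](1) P2=[1,4,0,6,5,5](1)
Move 4: P2 pit4 -> P1=[7,6,1,3,3,5](1) P2=[1,4,0,6,0,6](2)
Move 5: P2 pit1 -> P1=[7,6,1,3,3,5](1) P2=[1,0,1,7,1,7](2)

Answer: 1 2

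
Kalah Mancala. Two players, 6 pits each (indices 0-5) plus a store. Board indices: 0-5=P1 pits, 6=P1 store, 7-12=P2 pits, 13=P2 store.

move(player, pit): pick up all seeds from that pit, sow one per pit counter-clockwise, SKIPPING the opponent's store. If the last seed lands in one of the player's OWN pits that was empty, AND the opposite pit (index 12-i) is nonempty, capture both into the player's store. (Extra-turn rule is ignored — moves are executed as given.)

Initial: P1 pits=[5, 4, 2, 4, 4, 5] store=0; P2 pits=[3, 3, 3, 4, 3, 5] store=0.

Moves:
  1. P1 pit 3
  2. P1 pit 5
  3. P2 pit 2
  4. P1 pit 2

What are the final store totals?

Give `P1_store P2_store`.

Answer: 2 1

Derivation:
Move 1: P1 pit3 -> P1=[5,4,2,0,5,6](1) P2=[4,3,3,4,3,5](0)
Move 2: P1 pit5 -> P1=[5,4,2,0,5,0](2) P2=[5,4,4,5,4,5](0)
Move 3: P2 pit2 -> P1=[5,4,2,0,5,0](2) P2=[5,4,0,6,5,6](1)
Move 4: P1 pit2 -> P1=[5,4,0,1,6,0](2) P2=[5,4,0,6,5,6](1)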